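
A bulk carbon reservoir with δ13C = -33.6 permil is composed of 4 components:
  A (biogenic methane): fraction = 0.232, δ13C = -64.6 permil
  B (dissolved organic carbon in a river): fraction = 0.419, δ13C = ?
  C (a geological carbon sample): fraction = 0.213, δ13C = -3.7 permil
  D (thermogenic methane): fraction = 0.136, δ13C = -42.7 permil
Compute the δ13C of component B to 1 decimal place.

-28.7 permil

Isotope mass balance: δ_bulk = Σ fᵢ·δᵢ.
-33.6 = 0.232×(-64.6) + 0.419×δ_B + 0.213×(-3.7) + 0.136×(-42.7)
0.419·δ_B = -33.6 − (-21.582) = -12.018
δ_B = -12.018 / 0.419 = -28.68 permil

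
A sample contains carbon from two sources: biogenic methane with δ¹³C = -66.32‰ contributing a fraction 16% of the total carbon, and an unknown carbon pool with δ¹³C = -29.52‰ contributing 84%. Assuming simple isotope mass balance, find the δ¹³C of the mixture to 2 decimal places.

δ_mix = f_A·δ_A + f_B·δ_B
δ_mix = 0.16 × (-66.32) + 0.84 × (-29.52)
δ_mix = -10.611 + -24.797 = -35.408‰

-35.41‰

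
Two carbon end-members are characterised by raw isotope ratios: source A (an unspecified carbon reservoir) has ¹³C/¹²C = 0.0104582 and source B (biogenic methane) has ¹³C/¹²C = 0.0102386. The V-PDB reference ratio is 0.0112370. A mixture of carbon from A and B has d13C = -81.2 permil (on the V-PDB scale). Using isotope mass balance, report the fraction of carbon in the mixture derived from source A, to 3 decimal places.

δ_A = (0.0104582/0.0112370 − 1)×1000 = (0.930693 − 1)×1000 = -69.307 permil
δ_B = (0.0102386/0.0112370 − 1)×1000 = (0.911151 − 1)×1000 = -88.849 permil
f_A = (δ_mix − δ_B)/(δ_A − δ_B) = (-81.2 − (-88.849))/(-69.307 − (-88.849))
f_A = 7.649 / 19.543 = 0.3914

0.391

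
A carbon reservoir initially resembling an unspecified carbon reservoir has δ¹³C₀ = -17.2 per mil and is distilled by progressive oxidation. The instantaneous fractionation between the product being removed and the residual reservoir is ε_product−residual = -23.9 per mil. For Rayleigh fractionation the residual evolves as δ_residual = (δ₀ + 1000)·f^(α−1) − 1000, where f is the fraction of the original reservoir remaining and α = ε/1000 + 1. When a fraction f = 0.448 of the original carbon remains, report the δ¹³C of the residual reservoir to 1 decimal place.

1.8 per mil

Rayleigh residual: δ_res = (δ₀ + 1000)·f^(α−1) − 1000
α = ε/1000 + 1 = 0.97610, so α − 1 = -0.02390
f^(α−1) = 0.448^(-0.02390) = 1.019376
δ_res = (-17.2 + 1000) × 1.019376 − 1000 = 1001.843 − 1000 = 1.84 per mil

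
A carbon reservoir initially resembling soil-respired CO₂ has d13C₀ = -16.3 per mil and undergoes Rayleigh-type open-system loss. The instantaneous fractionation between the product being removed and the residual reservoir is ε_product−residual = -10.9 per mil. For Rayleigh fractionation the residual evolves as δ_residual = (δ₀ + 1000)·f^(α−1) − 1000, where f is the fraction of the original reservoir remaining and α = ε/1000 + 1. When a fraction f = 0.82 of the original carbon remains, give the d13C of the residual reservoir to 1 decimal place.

-14.2 per mil

Rayleigh residual: δ_res = (δ₀ + 1000)·f^(α−1) − 1000
α = ε/1000 + 1 = 0.98910, so α − 1 = -0.01090
f^(α−1) = 0.82^(-0.01090) = 1.002165
δ_res = (-16.3 + 1000) × 1.002165 − 1000 = 985.830 − 1000 = -14.17 per mil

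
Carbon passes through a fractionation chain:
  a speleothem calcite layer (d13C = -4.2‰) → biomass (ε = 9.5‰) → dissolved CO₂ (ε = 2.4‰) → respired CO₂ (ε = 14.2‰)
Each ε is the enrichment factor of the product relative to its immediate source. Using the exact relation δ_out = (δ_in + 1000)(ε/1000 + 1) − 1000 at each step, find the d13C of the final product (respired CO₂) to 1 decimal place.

22.0‰

step 1: δ = (-4.20 + 1000)·(9.5/1000 + 1) − 1000 = 5.26‰
step 2: δ = (5.26 + 1000)·(2.4/1000 + 1) − 1000 = 7.67‰
step 3: δ = (7.67 + 1000)·(14.2/1000 + 1) − 1000 = 21.98‰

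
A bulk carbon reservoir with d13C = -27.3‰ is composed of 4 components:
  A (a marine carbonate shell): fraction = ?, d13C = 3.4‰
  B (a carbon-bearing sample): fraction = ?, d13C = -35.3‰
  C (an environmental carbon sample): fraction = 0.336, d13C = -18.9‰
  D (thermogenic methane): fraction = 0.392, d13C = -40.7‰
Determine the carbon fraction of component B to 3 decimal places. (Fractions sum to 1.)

Let f_B and f_A be the unknown fractions; fractions sum to 1 so f_B + f_A = 0.272.
Mass balance: Σ fᵢ·δᵢ = δ_bulk ⇒ f_B·(-35.3) + f_A·(3.4) = -27.3 − (-22.305) = -4.995
Substitute f_A = 0.272 − f_B:
f_B·(-35.3 − 3.4) = -4.995 − 0.272×(3.4) = -5.920
f_B = -5.920 / -38.7 = 0.1530

0.153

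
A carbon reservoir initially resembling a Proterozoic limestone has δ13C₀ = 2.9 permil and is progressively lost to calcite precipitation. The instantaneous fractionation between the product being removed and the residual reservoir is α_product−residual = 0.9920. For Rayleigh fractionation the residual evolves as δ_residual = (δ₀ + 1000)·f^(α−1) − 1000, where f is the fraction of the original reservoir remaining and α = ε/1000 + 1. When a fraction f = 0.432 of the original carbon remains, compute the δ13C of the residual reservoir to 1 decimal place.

9.7 permil

Rayleigh residual: δ_res = (δ₀ + 1000)·f^(α−1) − 1000
α − 1 = -0.00800
f^(α−1) = 0.432^(-0.00800) = 1.006737
δ_res = (2.9 + 1000) × 1.006737 − 1000 = 1009.657 − 1000 = 9.66 permil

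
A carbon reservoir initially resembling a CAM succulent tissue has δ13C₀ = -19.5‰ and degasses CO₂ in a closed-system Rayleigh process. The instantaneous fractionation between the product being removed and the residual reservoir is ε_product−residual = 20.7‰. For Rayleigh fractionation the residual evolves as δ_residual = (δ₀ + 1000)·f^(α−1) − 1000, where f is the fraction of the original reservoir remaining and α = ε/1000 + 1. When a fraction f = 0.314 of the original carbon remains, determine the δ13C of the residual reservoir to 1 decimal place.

-42.7‰

Rayleigh residual: δ_res = (δ₀ + 1000)·f^(α−1) − 1000
α = ε/1000 + 1 = 1.02070, so α − 1 = 0.02070
f^(α−1) = 0.314^(0.02070) = 0.976307
δ_res = (-19.5 + 1000) × 0.976307 − 1000 = 957.269 − 1000 = -42.73‰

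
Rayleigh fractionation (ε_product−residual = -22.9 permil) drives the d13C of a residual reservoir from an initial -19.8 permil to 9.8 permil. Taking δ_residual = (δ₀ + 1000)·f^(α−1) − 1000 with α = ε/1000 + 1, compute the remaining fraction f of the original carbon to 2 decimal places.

α − 1 = ε/1000 = -0.0229
(δ_res + 1000)/(δ₀ + 1000) = (9.8 + 1000)/(-19.8 + 1000) = 1009.8/980.2 = 1.030198
f = 1.030198^(1/-0.0229) = exp(ln(1.030198)/-0.0229) = exp(0.02975/-0.0229)
f = exp(-1.2992) = 0.2728

0.27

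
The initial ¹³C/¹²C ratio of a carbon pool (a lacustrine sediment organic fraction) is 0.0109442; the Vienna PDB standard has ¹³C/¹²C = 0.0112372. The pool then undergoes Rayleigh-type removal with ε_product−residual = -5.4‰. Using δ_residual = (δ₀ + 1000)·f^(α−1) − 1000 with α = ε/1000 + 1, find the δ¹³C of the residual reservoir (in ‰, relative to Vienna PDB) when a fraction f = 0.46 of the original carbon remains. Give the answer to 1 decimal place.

δ₀ = (0.0109442/0.0112372 − 1)×1000 = (0.973926 − 1)×1000 = -26.074‰
α − 1 = ε/1000 = -0.0054
f^(α−1) = 0.46^(-0.0054) = 1.004202
δ_res = (-26.074 + 1000) × 1.004202 − 1000 = 978.018 − 1000 = -21.98‰

-22.0‰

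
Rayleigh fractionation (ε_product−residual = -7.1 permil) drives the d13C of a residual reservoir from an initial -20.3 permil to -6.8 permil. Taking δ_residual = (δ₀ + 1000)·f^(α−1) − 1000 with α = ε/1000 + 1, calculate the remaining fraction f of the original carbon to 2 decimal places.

α − 1 = ε/1000 = -0.0071
(δ_res + 1000)/(δ₀ + 1000) = (-6.8 + 1000)/(-20.3 + 1000) = 993.2/979.7 = 1.013780
f = 1.013780^(1/-0.0071) = exp(ln(1.013780)/-0.0071) = exp(0.01369/-0.0071)
f = exp(-1.9276) = 0.1455

0.15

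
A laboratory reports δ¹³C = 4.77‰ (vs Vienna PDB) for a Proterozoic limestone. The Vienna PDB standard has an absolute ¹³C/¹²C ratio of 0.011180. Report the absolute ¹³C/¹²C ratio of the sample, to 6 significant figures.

0.0112333

R_sample = R_standard × (δ¹³C/1000 + 1)
R_sample = 0.011180 × (4.77/1000 + 1) = 0.011180 × 1.004770
R_sample = 0.0112333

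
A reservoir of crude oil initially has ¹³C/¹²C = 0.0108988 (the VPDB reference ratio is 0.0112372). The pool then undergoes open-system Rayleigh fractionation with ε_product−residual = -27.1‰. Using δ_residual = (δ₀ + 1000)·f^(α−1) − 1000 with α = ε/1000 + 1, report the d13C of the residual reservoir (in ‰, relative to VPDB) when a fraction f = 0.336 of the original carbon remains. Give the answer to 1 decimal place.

-1.0‰

δ₀ = (0.0108988/0.0112372 − 1)×1000 = (0.969886 − 1)×1000 = -30.114‰
α − 1 = ε/1000 = -0.0271
f^(α−1) = 0.336^(-0.0271) = 1.029998
δ_res = (-30.114 + 1000) × 1.029998 − 1000 = 998.980 − 1000 = -1.02‰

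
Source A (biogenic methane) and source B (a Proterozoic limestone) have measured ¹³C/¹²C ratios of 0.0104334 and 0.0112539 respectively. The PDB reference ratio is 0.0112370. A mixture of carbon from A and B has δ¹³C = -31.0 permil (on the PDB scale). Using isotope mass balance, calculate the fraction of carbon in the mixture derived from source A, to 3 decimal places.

δ_A = (0.0104334/0.0112370 − 1)×1000 = (0.928486 − 1)×1000 = -71.514 permil
δ_B = (0.0112539/0.0112370 − 1)×1000 = (1.001504 − 1)×1000 = 1.504 permil
f_A = (δ_mix − δ_B)/(δ_A − δ_B) = (-31.0 − (1.504))/(-71.514 − (1.504))
f_A = -32.504 / -73.018 = 0.4452

0.445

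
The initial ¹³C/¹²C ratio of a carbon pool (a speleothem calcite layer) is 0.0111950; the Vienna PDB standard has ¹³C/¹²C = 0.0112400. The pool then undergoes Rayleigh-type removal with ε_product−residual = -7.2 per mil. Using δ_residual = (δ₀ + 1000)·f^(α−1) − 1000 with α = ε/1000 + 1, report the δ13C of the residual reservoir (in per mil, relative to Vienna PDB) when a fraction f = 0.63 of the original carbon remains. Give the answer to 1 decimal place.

δ₀ = (0.0111950/0.0112400 − 1)×1000 = (0.995996 − 1)×1000 = -4.004 per mil
α − 1 = ε/1000 = -0.0072
f^(α−1) = 0.63^(-0.0072) = 1.003332
δ_res = (-4.004 + 1000) × 1.003332 − 1000 = 999.315 − 1000 = -0.68 per mil

-0.7 per mil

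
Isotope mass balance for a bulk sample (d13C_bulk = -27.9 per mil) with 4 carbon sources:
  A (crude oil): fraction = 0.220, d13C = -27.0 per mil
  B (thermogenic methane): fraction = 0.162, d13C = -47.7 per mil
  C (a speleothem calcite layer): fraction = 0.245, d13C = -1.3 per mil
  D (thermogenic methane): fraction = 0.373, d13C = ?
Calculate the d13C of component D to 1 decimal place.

-37.3 per mil

Isotope mass balance: δ_bulk = Σ fᵢ·δᵢ.
-27.9 = 0.220×(-27.0) + 0.162×(-47.7) + 0.245×(-1.3) + 0.373×δ_D
0.373·δ_D = -27.9 − (-13.986) = -13.914
δ_D = -13.914 / 0.373 = -37.30 per mil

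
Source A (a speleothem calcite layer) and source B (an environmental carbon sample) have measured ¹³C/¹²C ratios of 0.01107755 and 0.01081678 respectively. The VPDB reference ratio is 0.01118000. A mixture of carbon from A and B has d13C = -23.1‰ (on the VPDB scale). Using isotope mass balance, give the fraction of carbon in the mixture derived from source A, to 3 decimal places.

δ_A = (0.01107755/0.01118000 − 1)×1000 = (0.990836 − 1)×1000 = -9.164‰
δ_B = (0.01081678/0.01118000 − 1)×1000 = (0.967512 − 1)×1000 = -32.488‰
f_A = (δ_mix − δ_B)/(δ_A − δ_B) = (-23.1 − (-32.488))/(-9.164 − (-32.488))
f_A = 9.388 / 23.325 = 0.4025

0.403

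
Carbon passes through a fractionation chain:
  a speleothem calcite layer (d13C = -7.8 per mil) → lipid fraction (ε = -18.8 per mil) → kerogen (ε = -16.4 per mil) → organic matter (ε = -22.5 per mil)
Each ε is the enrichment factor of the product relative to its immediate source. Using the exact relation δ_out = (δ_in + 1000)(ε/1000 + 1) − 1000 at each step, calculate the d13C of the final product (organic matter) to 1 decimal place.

-64.0 per mil

step 1: δ = (-7.80 + 1000)·(-18.8/1000 + 1) − 1000 = -26.45 per mil
step 2: δ = (-26.45 + 1000)·(-16.4/1000 + 1) − 1000 = -42.42 per mil
step 3: δ = (-42.42 + 1000)·(-22.5/1000 + 1) − 1000 = -63.97 per mil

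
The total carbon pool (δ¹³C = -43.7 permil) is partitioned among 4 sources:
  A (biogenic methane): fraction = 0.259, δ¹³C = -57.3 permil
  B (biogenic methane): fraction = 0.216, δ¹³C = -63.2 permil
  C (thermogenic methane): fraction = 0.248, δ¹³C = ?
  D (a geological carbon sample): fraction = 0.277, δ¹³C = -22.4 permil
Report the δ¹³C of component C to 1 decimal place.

Isotope mass balance: δ_bulk = Σ fᵢ·δᵢ.
-43.7 = 0.259×(-57.3) + 0.216×(-63.2) + 0.248×δ_C + 0.277×(-22.4)
0.248·δ_C = -43.7 − (-34.697) = -9.003
δ_C = -9.003 / 0.248 = -36.30 permil

-36.3 permil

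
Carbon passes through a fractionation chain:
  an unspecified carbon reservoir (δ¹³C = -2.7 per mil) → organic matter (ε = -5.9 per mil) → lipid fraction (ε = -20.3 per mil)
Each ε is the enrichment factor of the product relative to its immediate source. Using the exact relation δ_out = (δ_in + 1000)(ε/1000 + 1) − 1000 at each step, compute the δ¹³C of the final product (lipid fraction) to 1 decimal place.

step 1: δ = (-2.70 + 1000)·(-5.9/1000 + 1) − 1000 = -8.58 per mil
step 2: δ = (-8.58 + 1000)·(-20.3/1000 + 1) − 1000 = -28.71 per mil

-28.7 per mil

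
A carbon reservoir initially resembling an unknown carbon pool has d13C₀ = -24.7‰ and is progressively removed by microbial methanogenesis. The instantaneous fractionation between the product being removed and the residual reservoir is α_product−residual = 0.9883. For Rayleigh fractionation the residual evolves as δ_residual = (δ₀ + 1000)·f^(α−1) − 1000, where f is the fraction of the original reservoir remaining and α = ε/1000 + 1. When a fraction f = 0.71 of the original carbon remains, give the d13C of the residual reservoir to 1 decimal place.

Rayleigh residual: δ_res = (δ₀ + 1000)·f^(α−1) − 1000
α − 1 = -0.01170
f^(α−1) = 0.71^(-0.01170) = 1.004015
δ_res = (-24.7 + 1000) × 1.004015 − 1000 = 979.216 − 1000 = -20.78‰

-20.8‰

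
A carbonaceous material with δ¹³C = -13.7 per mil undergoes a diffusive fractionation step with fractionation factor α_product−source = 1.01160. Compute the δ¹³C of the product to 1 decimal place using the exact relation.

δ_product = (δ_source + 1000)·α − 1000
δ_product = (-13.7 + 1000) × 1.01160 − 1000
δ_product = 997.741 − 1000 = -2.26 per mil

-2.3 per mil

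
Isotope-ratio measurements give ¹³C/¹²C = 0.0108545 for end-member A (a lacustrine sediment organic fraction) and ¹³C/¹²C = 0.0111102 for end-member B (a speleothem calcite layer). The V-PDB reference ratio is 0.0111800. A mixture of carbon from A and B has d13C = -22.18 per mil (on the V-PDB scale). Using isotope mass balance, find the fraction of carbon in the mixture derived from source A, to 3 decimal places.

δ_A = (0.0108545/0.0111800 − 1)×1000 = (0.970886 − 1)×1000 = -29.114 per mil
δ_B = (0.0111102/0.0111800 − 1)×1000 = (0.993757 − 1)×1000 = -6.243 per mil
f_A = (δ_mix − δ_B)/(δ_A − δ_B) = (-22.18 − (-6.243))/(-29.114 − (-6.243))
f_A = -15.937 / -22.871 = 0.6968

0.697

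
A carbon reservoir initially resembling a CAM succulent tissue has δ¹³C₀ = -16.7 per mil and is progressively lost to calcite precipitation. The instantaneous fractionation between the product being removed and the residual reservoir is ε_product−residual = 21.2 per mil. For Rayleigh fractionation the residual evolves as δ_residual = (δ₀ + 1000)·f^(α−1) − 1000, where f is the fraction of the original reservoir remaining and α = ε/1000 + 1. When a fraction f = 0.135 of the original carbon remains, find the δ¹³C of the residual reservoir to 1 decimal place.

Rayleigh residual: δ_res = (δ₀ + 1000)·f^(α−1) − 1000
α = ε/1000 + 1 = 1.02120, so α − 1 = 0.02120
f^(α−1) = 0.135^(0.02120) = 0.958436
δ_res = (-16.7 + 1000) × 0.958436 − 1000 = 942.430 − 1000 = -57.57 per mil

-57.6 per mil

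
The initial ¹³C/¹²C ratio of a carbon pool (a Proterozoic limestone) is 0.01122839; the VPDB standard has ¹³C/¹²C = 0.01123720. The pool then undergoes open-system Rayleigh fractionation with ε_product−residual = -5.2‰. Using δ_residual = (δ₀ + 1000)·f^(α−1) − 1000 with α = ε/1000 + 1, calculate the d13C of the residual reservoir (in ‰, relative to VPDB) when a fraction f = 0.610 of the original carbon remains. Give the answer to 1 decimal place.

1.8‰

δ₀ = (0.01122839/0.01123720 − 1)×1000 = (0.999216 − 1)×1000 = -0.784‰
α − 1 = ε/1000 = -0.0052
f^(α−1) = 0.610^(-0.0052) = 1.002574
δ_res = (-0.784 + 1000) × 1.002574 − 1000 = 1001.788 − 1000 = 1.79‰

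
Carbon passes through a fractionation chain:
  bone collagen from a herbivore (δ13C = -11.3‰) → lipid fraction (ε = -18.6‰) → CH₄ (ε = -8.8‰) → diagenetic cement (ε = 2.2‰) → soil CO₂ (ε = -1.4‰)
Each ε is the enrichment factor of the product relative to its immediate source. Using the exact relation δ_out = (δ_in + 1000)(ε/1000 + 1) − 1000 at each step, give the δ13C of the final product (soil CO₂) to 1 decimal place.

step 1: δ = (-11.30 + 1000)·(-18.6/1000 + 1) − 1000 = -29.69‰
step 2: δ = (-29.69 + 1000)·(-8.8/1000 + 1) − 1000 = -38.23‰
step 3: δ = (-38.23 + 1000)·(2.2/1000 + 1) − 1000 = -36.11‰
step 4: δ = (-36.11 + 1000)·(-1.4/1000 + 1) − 1000 = -37.46‰

-37.5‰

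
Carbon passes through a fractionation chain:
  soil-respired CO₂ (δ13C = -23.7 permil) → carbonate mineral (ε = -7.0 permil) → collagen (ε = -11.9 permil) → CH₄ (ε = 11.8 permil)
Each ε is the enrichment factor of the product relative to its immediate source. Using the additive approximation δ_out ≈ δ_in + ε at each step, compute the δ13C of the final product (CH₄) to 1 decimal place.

-30.8 permil

step 1: δ ≈ -23.7 + (-7.0) = -30.7 permil
step 2: δ ≈ -30.7 + (-11.9) = -42.6 permil
step 3: δ ≈ -42.6 + (11.8) = -30.8 permil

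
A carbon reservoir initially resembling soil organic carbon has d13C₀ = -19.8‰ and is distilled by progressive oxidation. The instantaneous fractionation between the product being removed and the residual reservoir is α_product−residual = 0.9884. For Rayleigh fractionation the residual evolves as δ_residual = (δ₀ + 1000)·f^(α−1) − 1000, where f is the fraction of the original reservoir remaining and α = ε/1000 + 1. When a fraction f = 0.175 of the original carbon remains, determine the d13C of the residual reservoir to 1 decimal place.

Rayleigh residual: δ_res = (δ₀ + 1000)·f^(α−1) − 1000
α − 1 = -0.01160
f^(α−1) = 0.175^(-0.01160) = 1.020424
δ_res = (-19.8 + 1000) × 1.020424 − 1000 = 1000.220 − 1000 = 0.22‰

0.2‰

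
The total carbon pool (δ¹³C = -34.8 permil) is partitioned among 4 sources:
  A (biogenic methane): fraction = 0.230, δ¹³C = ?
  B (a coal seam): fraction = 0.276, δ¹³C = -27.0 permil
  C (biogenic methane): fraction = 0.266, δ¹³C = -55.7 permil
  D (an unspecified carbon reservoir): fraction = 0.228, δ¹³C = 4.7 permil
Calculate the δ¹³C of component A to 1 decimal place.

-59.1 permil

Isotope mass balance: δ_bulk = Σ fᵢ·δᵢ.
-34.8 = 0.230×δ_A + 0.276×(-27.0) + 0.266×(-55.7) + 0.228×(4.7)
0.230·δ_A = -34.8 − (-21.197) = -13.603
δ_A = -13.603 / 0.230 = -59.15 permil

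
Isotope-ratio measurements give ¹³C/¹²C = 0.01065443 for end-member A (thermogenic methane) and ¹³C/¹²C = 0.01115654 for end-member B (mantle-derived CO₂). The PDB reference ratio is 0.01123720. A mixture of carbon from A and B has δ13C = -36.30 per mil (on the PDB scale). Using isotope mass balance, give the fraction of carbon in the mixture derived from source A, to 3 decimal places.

δ_A = (0.01065443/0.01123720 − 1)×1000 = (0.948139 − 1)×1000 = -51.861 per mil
δ_B = (0.01115654/0.01123720 − 1)×1000 = (0.992822 − 1)×1000 = -7.178 per mil
f_A = (δ_mix − δ_B)/(δ_A − δ_B) = (-36.30 − (-7.178))/(-51.861 − (-7.178))
f_A = -29.122 / -44.683 = 0.6518

0.652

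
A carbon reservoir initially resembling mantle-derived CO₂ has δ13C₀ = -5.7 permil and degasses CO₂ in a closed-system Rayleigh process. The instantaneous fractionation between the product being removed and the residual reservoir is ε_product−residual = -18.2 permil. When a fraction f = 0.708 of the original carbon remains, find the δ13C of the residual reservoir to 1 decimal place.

Rayleigh residual: δ_res = (δ₀ + 1000)·f^(α−1) − 1000
α = ε/1000 + 1 = 0.98180, so α − 1 = -0.01820
f^(α−1) = 0.708^(-0.01820) = 1.006304
δ_res = (-5.7 + 1000) × 1.006304 − 1000 = 1000.569 − 1000 = 0.57 permil

0.6 permil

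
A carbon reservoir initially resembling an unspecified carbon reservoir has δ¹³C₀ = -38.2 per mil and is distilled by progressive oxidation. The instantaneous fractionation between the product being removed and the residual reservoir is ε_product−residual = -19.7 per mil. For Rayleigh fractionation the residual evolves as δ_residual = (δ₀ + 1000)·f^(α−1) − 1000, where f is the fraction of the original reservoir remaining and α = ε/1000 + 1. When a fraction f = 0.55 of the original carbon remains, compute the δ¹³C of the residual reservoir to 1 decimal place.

-26.8 per mil

Rayleigh residual: δ_res = (δ₀ + 1000)·f^(α−1) − 1000
α = ε/1000 + 1 = 0.98030, so α − 1 = -0.01970
f^(α−1) = 0.55^(-0.01970) = 1.011847
δ_res = (-38.2 + 1000) × 1.011847 − 1000 = 973.194 − 1000 = -26.81 per mil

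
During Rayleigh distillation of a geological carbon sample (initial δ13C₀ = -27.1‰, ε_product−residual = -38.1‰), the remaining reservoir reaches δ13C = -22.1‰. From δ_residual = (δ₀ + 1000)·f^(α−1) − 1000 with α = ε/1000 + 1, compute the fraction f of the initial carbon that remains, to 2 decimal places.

α − 1 = ε/1000 = -0.0381
(δ_res + 1000)/(δ₀ + 1000) = (-22.1 + 1000)/(-27.1 + 1000) = 977.9/972.9 = 1.005139
f = 1.005139^(1/-0.0381) = exp(ln(1.005139)/-0.0381) = exp(0.00513/-0.0381)
f = exp(-0.1345) = 0.8741

0.87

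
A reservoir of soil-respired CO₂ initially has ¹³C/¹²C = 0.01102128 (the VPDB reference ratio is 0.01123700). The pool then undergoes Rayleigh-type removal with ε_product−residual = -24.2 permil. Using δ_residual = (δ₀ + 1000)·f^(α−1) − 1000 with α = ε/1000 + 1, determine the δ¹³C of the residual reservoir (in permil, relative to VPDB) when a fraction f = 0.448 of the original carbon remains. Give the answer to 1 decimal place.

0.0 permil

δ₀ = (0.01102128/0.01123700 − 1)×1000 = (0.980803 − 1)×1000 = -19.197 permil
α − 1 = ε/1000 = -0.0242
f^(α−1) = 0.448^(-0.0242) = 1.019622
δ_res = (-19.197 + 1000) × 1.019622 − 1000 = 1000.048 − 1000 = 0.05 permil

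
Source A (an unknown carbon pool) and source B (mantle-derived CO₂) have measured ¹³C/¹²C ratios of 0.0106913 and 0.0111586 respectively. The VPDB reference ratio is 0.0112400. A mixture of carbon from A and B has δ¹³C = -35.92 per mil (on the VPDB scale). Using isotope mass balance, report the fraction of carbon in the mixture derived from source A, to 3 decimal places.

δ_A = (0.0106913/0.0112400 − 1)×1000 = (0.951183 − 1)×1000 = -48.817 per mil
δ_B = (0.0111586/0.0112400 − 1)×1000 = (0.992758 − 1)×1000 = -7.242 per mil
f_A = (δ_mix − δ_B)/(δ_A − δ_B) = (-35.92 − (-7.242))/(-48.817 − (-7.242))
f_A = -28.678 / -41.575 = 0.6898

0.690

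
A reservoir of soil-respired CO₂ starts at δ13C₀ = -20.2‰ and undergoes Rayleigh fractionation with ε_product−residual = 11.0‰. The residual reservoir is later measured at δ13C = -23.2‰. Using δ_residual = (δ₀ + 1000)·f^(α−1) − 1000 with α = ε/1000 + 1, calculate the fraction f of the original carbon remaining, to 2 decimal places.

α − 1 = ε/1000 = 0.0110
(δ_res + 1000)/(δ₀ + 1000) = (-23.2 + 1000)/(-20.2 + 1000) = 976.8/979.8 = 0.996938
f = 0.996938^(1/0.0110) = exp(ln(0.996938)/0.0110) = exp(-0.00307/0.0110)
f = exp(-0.2788) = 0.7567

0.76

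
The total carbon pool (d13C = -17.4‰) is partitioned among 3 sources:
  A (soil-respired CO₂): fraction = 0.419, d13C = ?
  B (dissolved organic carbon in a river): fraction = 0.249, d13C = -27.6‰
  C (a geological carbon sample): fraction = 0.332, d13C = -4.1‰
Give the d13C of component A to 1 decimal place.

-21.9‰

Isotope mass balance: δ_bulk = Σ fᵢ·δᵢ.
-17.4 = 0.419×δ_A + 0.249×(-27.6) + 0.332×(-4.1)
0.419·δ_A = -17.4 − (-8.234) = -9.166
δ_A = -9.166 / 0.419 = -21.88‰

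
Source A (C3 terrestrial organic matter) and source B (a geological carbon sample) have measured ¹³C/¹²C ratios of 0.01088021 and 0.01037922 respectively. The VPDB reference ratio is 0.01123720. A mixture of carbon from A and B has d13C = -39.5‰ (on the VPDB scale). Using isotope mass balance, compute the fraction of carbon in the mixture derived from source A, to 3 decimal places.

0.827

δ_A = (0.01088021/0.01123720 − 1)×1000 = (0.968231 − 1)×1000 = -31.769‰
δ_B = (0.01037922/0.01123720 − 1)×1000 = (0.923648 − 1)×1000 = -76.352‰
f_A = (δ_mix − δ_B)/(δ_A − δ_B) = (-39.5 − (-76.352))/(-31.769 − (-76.352))
f_A = 36.852 / 44.583 = 0.8266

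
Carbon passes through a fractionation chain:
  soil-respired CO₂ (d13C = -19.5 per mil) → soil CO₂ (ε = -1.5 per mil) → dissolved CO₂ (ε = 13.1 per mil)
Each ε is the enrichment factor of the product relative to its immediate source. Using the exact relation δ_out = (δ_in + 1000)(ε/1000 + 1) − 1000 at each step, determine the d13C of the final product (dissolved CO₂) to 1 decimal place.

-8.1 per mil

step 1: δ = (-19.50 + 1000)·(-1.5/1000 + 1) − 1000 = -20.97 per mil
step 2: δ = (-20.97 + 1000)·(13.1/1000 + 1) − 1000 = -8.15 per mil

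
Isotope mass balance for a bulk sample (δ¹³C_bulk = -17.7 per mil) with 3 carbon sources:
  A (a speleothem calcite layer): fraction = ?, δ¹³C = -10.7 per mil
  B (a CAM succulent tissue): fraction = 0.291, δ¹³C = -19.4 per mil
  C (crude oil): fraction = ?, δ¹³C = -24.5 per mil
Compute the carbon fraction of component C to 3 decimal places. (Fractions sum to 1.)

Let f_C and f_A be the unknown fractions; fractions sum to 1 so f_C + f_A = 0.709.
Mass balance: Σ fᵢ·δᵢ = δ_bulk ⇒ f_C·(-24.5) + f_A·(-10.7) = -17.7 − (-5.645) = -12.055
Substitute f_A = 0.709 − f_C:
f_C·(-24.5 − -10.7) = -12.055 − 0.709×(-10.7) = -4.468
f_C = -4.468 / -13.8 = 0.3238

0.324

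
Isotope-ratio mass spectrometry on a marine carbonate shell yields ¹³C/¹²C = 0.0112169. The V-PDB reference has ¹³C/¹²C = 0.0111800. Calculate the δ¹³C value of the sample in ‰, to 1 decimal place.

δ¹³C = (R_sample / R_standard − 1) × 1000
R_sample / R_standard = 0.0112169 / 0.0111800 = 1.003301
δ¹³C = (1.003301 − 1) × 1000 = 3.30‰

3.3‰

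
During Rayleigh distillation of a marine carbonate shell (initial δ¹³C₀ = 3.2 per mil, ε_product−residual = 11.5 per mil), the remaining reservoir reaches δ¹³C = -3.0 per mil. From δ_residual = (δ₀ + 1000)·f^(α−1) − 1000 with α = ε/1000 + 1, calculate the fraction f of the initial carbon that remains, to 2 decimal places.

α − 1 = ε/1000 = 0.0115
(δ_res + 1000)/(δ₀ + 1000) = (-3.0 + 1000)/(3.2 + 1000) = 997.0/1003.2 = 0.993820
f = 0.993820^(1/0.0115) = exp(ln(0.993820)/0.0115) = exp(-0.00620/0.0115)
f = exp(-0.5391) = 0.5833

0.58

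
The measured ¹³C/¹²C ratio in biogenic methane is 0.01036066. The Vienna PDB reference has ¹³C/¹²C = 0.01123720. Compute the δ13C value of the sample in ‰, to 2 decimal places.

-78.00‰

δ13C = (R_sample / R_standard − 1) × 1000
R_sample / R_standard = 0.01036066 / 0.01123720 = 0.921997
δ13C = (0.921997 − 1) × 1000 = -78.003‰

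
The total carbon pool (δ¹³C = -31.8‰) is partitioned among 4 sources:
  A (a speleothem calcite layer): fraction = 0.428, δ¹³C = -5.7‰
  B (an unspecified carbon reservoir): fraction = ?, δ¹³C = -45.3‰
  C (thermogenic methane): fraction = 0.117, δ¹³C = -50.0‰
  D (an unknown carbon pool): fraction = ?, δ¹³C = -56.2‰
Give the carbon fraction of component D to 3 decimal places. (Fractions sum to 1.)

Let f_D and f_B be the unknown fractions; fractions sum to 1 so f_D + f_B = 0.455.
Mass balance: Σ fᵢ·δᵢ = δ_bulk ⇒ f_D·(-56.2) + f_B·(-45.3) = -31.8 − (-8.290) = -23.510
Substitute f_B = 0.455 − f_D:
f_D·(-56.2 − -45.3) = -23.510 − 0.455×(-45.3) = -2.899
f_D = -2.899 / -10.9 = 0.2660

0.266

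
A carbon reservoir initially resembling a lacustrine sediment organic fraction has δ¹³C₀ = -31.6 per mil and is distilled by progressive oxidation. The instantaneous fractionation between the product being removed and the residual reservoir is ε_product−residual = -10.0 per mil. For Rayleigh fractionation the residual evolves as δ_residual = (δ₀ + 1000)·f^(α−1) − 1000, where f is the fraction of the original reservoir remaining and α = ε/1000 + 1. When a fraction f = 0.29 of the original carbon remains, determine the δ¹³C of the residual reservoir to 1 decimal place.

Rayleigh residual: δ_res = (δ₀ + 1000)·f^(α−1) − 1000
α = ε/1000 + 1 = 0.99000, so α − 1 = -0.01000
f^(α−1) = 0.29^(-0.01000) = 1.012456
δ_res = (-31.6 + 1000) × 1.012456 − 1000 = 980.462 − 1000 = -19.54 per mil

-19.5 per mil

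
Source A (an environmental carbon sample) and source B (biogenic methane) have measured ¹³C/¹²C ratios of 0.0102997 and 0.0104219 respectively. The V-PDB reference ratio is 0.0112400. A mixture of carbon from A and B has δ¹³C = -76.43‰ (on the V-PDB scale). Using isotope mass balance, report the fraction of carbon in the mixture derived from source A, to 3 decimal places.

δ_A = (0.0102997/0.0112400 − 1)×1000 = (0.916343 − 1)×1000 = -83.657‰
δ_B = (0.0104219/0.0112400 − 1)×1000 = (0.927215 − 1)×1000 = -72.785‰
f_A = (δ_mix − δ_B)/(δ_A − δ_B) = (-76.43 − (-72.785))/(-83.657 − (-72.785))
f_A = -3.645 / -10.872 = 0.3353

0.335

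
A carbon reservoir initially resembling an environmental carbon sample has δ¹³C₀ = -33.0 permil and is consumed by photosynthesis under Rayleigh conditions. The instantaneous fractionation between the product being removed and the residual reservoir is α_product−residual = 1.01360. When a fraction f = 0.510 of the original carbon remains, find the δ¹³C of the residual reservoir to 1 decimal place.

-41.8 permil

Rayleigh residual: δ_res = (δ₀ + 1000)·f^(α−1) − 1000
α − 1 = 0.01360
f^(α−1) = 0.510^(0.01360) = 0.990884
δ_res = (-33.0 + 1000) × 0.990884 − 1000 = 958.185 − 1000 = -41.81 permil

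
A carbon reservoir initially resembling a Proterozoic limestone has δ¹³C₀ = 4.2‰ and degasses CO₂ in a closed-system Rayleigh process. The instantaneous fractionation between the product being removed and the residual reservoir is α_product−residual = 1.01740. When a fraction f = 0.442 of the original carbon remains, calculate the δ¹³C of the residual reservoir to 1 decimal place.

Rayleigh residual: δ_res = (δ₀ + 1000)·f^(α−1) − 1000
α − 1 = 0.01740
f^(α−1) = 0.442^(0.01740) = 0.985894
δ_res = (4.2 + 1000) × 0.985894 − 1000 = 990.035 − 1000 = -9.96‰

-10.0‰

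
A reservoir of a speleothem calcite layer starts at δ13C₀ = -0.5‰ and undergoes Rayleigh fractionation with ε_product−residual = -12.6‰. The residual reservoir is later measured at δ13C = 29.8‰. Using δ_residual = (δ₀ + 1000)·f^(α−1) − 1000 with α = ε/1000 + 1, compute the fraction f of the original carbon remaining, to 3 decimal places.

α − 1 = ε/1000 = -0.0126
(δ_res + 1000)/(δ₀ + 1000) = (29.8 + 1000)/(-0.5 + 1000) = 1029.8/999.5 = 1.030315
f = 1.030315^(1/-0.0126) = exp(ln(1.030315)/-0.0126) = exp(0.02986/-0.0126)
f = exp(-2.3702) = 0.0935

0.093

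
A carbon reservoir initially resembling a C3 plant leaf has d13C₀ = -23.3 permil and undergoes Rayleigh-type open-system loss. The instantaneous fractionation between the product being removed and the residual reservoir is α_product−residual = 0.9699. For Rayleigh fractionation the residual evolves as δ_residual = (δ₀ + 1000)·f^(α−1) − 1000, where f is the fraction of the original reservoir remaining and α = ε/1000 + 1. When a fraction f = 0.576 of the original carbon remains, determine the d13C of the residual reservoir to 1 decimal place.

Rayleigh residual: δ_res = (δ₀ + 1000)·f^(α−1) − 1000
α − 1 = -0.03010
f^(α−1) = 0.576^(-0.03010) = 1.016743
δ_res = (-23.3 + 1000) × 1.016743 − 1000 = 993.053 − 1000 = -6.95 permil

-6.9 permil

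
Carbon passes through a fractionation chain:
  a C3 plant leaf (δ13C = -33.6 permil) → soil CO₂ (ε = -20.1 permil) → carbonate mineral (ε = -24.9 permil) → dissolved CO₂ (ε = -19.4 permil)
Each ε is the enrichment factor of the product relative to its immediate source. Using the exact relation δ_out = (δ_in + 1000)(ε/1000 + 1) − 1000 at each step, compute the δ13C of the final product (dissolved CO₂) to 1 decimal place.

-94.5 permil

step 1: δ = (-33.60 + 1000)·(-20.1/1000 + 1) − 1000 = -53.02 permil
step 2: δ = (-53.02 + 1000)·(-24.9/1000 + 1) − 1000 = -76.60 permil
step 3: δ = (-76.60 + 1000)·(-19.4/1000 + 1) − 1000 = -94.52 permil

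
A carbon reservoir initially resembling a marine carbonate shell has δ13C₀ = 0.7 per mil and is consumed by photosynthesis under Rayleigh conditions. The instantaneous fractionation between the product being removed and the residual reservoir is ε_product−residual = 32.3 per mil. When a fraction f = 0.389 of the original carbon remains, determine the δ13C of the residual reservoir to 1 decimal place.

Rayleigh residual: δ_res = (δ₀ + 1000)·f^(α−1) − 1000
α = ε/1000 + 1 = 1.03230, so α − 1 = 0.03230
f^(α−1) = 0.389^(0.03230) = 0.969963
δ_res = (0.7 + 1000) × 0.969963 − 1000 = 970.642 − 1000 = -29.36 per mil

-29.4 per mil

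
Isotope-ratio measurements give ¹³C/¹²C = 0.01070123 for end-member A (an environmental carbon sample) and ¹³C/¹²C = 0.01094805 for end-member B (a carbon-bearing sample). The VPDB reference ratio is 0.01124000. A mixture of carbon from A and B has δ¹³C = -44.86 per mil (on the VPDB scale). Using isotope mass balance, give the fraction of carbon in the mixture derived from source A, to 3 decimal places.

0.860

δ_A = (0.01070123/0.01124000 − 1)×1000 = (0.952067 − 1)×1000 = -47.933 per mil
δ_B = (0.01094805/0.01124000 − 1)×1000 = (0.974026 − 1)×1000 = -25.974 per mil
f_A = (δ_mix − δ_B)/(δ_A − δ_B) = (-44.86 − (-25.974))/(-47.933 − (-25.974))
f_A = -18.886 / -21.959 = 0.8600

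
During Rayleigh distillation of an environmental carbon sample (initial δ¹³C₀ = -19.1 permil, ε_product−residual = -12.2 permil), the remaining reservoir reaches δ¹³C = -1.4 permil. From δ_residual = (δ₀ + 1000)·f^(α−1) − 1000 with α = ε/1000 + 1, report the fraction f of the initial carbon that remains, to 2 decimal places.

0.23

α − 1 = ε/1000 = -0.0122
(δ_res + 1000)/(δ₀ + 1000) = (-1.4 + 1000)/(-19.1 + 1000) = 998.6/980.9 = 1.018045
f = 1.018045^(1/-0.0122) = exp(ln(1.018045)/-0.0122) = exp(0.01788/-0.0122)
f = exp(-1.4659) = 0.2309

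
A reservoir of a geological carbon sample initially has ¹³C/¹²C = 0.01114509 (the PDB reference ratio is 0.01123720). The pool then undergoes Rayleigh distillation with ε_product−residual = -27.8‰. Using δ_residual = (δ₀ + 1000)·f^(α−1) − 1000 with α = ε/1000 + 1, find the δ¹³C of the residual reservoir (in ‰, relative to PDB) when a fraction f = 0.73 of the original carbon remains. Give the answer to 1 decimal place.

0.5‰

δ₀ = (0.01114509/0.01123720 − 1)×1000 = (0.991803 − 1)×1000 = -8.197‰
α − 1 = ε/1000 = -0.0278
f^(α−1) = 0.73^(-0.0278) = 1.008787
δ_res = (-8.197 + 1000) × 1.008787 − 1000 = 1000.518 − 1000 = 0.52‰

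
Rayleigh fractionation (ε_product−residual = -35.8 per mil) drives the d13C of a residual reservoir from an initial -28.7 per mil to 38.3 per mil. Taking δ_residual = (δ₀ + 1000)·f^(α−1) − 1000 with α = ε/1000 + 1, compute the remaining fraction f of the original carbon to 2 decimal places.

0.16

α − 1 = ε/1000 = -0.0358
(δ_res + 1000)/(δ₀ + 1000) = (38.3 + 1000)/(-28.7 + 1000) = 1038.3/971.3 = 1.068980
f = 1.068980^(1/-0.0358) = exp(ln(1.068980)/-0.0358) = exp(0.06670/-0.0358)
f = exp(-1.8633) = 0.1552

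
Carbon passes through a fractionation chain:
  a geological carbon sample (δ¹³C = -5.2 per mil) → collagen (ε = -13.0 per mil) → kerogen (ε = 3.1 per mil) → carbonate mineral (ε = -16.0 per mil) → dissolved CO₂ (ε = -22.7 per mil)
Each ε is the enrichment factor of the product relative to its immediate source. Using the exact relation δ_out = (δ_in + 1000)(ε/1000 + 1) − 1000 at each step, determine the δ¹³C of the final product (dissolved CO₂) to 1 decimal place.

-52.8 per mil

step 1: δ = (-5.20 + 1000)·(-13.0/1000 + 1) − 1000 = -18.13 per mil
step 2: δ = (-18.13 + 1000)·(3.1/1000 + 1) − 1000 = -15.09 per mil
step 3: δ = (-15.09 + 1000)·(-16.0/1000 + 1) − 1000 = -30.85 per mil
step 4: δ = (-30.85 + 1000)·(-22.7/1000 + 1) − 1000 = -52.85 per mil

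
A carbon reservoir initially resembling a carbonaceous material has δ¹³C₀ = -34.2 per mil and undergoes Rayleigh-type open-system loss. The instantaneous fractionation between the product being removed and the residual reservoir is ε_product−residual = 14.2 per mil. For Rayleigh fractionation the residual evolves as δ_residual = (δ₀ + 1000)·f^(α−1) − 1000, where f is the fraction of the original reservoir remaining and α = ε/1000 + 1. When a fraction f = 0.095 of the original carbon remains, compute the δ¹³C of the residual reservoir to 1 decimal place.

Rayleigh residual: δ_res = (δ₀ + 1000)·f^(α−1) − 1000
α = ε/1000 + 1 = 1.01420, so α − 1 = 0.01420
f^(α−1) = 0.095^(0.01420) = 0.967127
δ_res = (-34.2 + 1000) × 0.967127 − 1000 = 934.052 − 1000 = -65.95 per mil

-65.9 per mil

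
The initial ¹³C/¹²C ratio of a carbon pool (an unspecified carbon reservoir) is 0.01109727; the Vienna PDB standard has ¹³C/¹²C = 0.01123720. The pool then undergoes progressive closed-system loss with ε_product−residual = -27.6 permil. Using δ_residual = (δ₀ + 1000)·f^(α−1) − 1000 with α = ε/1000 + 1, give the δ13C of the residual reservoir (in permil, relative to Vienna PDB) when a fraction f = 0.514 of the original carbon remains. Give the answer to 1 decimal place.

5.9 permil

δ₀ = (0.01109727/0.01123720 − 1)×1000 = (0.987548 − 1)×1000 = -12.452 permil
α − 1 = ε/1000 = -0.0276
f^(α−1) = 0.514^(-0.0276) = 1.018538
δ_res = (-12.452 + 1000) × 1.018538 − 1000 = 1005.855 − 1000 = 5.86 permil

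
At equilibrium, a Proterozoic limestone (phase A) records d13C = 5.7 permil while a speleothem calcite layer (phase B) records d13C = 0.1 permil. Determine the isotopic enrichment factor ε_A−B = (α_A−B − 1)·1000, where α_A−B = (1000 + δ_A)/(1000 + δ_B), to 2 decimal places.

5.60 permil

α_A−B = (1000 + 5.7) / (1000 + 0.1) = 1005.7 / 1000.1 = 1.005599
ε_A−B = (1.005599 − 1) × 1000 = 5.599 permil
(The approximation ε ≈ δ_A − δ_B would give 5.6 permil.)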